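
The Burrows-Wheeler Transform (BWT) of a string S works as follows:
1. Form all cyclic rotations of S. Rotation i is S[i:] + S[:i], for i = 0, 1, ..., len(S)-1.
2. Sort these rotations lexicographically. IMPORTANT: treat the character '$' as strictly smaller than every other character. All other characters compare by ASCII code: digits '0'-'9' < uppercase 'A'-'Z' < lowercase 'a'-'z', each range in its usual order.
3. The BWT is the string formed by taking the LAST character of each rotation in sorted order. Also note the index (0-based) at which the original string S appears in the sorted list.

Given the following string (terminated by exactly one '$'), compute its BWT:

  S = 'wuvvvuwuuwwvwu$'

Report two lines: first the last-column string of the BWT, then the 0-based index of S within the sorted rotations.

Answer: uwwwvuvvuwvu$wu
12

Derivation:
All 15 rotations (rotation i = S[i:]+S[:i]):
  rot[0] = wuvvvuwuuwwvwu$
  rot[1] = uvvvuwuuwwvwu$w
  rot[2] = vvvuwuuwwvwu$wu
  rot[3] = vvuwuuwwvwu$wuv
  rot[4] = vuwuuwwvwu$wuvv
  rot[5] = uwuuwwvwu$wuvvv
  rot[6] = wuuwwvwu$wuvvvu
  rot[7] = uuwwvwu$wuvvvuw
  rot[8] = uwwvwu$wuvvvuwu
  rot[9] = wwvwu$wuvvvuwuu
  rot[10] = wvwu$wuvvvuwuuw
  rot[11] = vwu$wuvvvuwuuww
  rot[12] = wu$wuvvvuwuuwwv
  rot[13] = u$wuvvvuwuuwwvw
  rot[14] = $wuvvvuwuuwwvwu
Sorted (with $ < everything):
  sorted[0] = $wuvvvuwuuwwvwu  (last char: 'u')
  sorted[1] = u$wuvvvuwuuwwvw  (last char: 'w')
  sorted[2] = uuwwvwu$wuvvvuw  (last char: 'w')
  sorted[3] = uvvvuwuuwwvwu$w  (last char: 'w')
  sorted[4] = uwuuwwvwu$wuvvv  (last char: 'v')
  sorted[5] = uwwvwu$wuvvvuwu  (last char: 'u')
  sorted[6] = vuwuuwwvwu$wuvv  (last char: 'v')
  sorted[7] = vvuwuuwwvwu$wuv  (last char: 'v')
  sorted[8] = vvvuwuuwwvwu$wu  (last char: 'u')
  sorted[9] = vwu$wuvvvuwuuww  (last char: 'w')
  sorted[10] = wu$wuvvvuwuuwwv  (last char: 'v')
  sorted[11] = wuuwwvwu$wuvvvu  (last char: 'u')
  sorted[12] = wuvvvuwuuwwvwu$  (last char: '$')
  sorted[13] = wvwu$wuvvvuwuuw  (last char: 'w')
  sorted[14] = wwvwu$wuvvvuwuu  (last char: 'u')
Last column: uwwwvuvvuwvu$wu
Original string S is at sorted index 12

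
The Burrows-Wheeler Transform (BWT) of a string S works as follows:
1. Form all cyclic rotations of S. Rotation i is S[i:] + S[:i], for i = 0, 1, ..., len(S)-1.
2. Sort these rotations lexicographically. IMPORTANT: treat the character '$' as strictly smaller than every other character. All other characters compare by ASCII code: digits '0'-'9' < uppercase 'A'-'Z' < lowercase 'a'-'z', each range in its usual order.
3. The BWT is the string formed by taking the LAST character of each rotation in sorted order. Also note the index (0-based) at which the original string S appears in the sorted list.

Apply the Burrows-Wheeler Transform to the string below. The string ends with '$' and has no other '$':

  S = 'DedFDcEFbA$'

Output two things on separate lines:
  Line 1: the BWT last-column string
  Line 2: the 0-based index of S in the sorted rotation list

All 11 rotations (rotation i = S[i:]+S[:i]):
  rot[0] = DedFDcEFbA$
  rot[1] = edFDcEFbA$D
  rot[2] = dFDcEFbA$De
  rot[3] = FDcEFbA$Ded
  rot[4] = DcEFbA$DedF
  rot[5] = cEFbA$DedFD
  rot[6] = EFbA$DedFDc
  rot[7] = FbA$DedFDcE
  rot[8] = bA$DedFDcEF
  rot[9] = A$DedFDcEFb
  rot[10] = $DedFDcEFbA
Sorted (with $ < everything):
  sorted[0] = $DedFDcEFbA  (last char: 'A')
  sorted[1] = A$DedFDcEFb  (last char: 'b')
  sorted[2] = DcEFbA$DedF  (last char: 'F')
  sorted[3] = DedFDcEFbA$  (last char: '$')
  sorted[4] = EFbA$DedFDc  (last char: 'c')
  sorted[5] = FDcEFbA$Ded  (last char: 'd')
  sorted[6] = FbA$DedFDcE  (last char: 'E')
  sorted[7] = bA$DedFDcEF  (last char: 'F')
  sorted[8] = cEFbA$DedFD  (last char: 'D')
  sorted[9] = dFDcEFbA$De  (last char: 'e')
  sorted[10] = edFDcEFbA$D  (last char: 'D')
Last column: AbF$cdEFDeD
Original string S is at sorted index 3

Answer: AbF$cdEFDeD
3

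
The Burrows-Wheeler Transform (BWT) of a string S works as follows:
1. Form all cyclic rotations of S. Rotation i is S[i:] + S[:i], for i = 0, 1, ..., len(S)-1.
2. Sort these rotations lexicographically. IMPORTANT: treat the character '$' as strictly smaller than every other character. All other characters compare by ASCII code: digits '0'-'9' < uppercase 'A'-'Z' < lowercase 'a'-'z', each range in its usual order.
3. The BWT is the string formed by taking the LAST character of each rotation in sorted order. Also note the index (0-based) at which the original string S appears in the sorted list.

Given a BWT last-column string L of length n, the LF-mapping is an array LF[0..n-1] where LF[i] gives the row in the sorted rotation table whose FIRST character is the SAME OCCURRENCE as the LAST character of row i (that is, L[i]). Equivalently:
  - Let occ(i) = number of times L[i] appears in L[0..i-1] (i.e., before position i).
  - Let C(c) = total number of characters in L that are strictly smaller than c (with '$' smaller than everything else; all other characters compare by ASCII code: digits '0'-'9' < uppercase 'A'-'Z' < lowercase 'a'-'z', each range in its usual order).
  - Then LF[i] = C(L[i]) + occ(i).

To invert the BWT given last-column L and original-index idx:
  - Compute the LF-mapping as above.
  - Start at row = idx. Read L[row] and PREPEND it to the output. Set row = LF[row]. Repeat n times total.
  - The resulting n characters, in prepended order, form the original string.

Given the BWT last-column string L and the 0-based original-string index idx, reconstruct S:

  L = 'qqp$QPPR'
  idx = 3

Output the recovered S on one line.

LF mapping: 6 7 5 0 3 1 2 4
Walk LF starting at row 3, prepending L[row]:
  step 1: row=3, L[3]='$', prepend. Next row=LF[3]=0
  step 2: row=0, L[0]='q', prepend. Next row=LF[0]=6
  step 3: row=6, L[6]='P', prepend. Next row=LF[6]=2
  step 4: row=2, L[2]='p', prepend. Next row=LF[2]=5
  step 5: row=5, L[5]='P', prepend. Next row=LF[5]=1
  step 6: row=1, L[1]='q', prepend. Next row=LF[1]=7
  step 7: row=7, L[7]='R', prepend. Next row=LF[7]=4
  step 8: row=4, L[4]='Q', prepend. Next row=LF[4]=3
Reversed output: QRqPpPq$

Answer: QRqPpPq$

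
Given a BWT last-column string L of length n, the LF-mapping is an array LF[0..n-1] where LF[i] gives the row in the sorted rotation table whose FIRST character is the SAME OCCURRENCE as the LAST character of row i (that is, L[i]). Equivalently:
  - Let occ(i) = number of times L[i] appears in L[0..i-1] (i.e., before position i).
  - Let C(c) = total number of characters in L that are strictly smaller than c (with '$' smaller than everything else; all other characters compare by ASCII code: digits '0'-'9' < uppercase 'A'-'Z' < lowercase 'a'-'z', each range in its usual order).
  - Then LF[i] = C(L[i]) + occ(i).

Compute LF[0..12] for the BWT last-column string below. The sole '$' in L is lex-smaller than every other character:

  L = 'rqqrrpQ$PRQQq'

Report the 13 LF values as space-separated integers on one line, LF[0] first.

Char counts: '$':1, 'P':1, 'Q':3, 'R':1, 'p':1, 'q':3, 'r':3
C (first-col start): C('$')=0, C('P')=1, C('Q')=2, C('R')=5, C('p')=6, C('q')=7, C('r')=10
L[0]='r': occ=0, LF[0]=C('r')+0=10+0=10
L[1]='q': occ=0, LF[1]=C('q')+0=7+0=7
L[2]='q': occ=1, LF[2]=C('q')+1=7+1=8
L[3]='r': occ=1, LF[3]=C('r')+1=10+1=11
L[4]='r': occ=2, LF[4]=C('r')+2=10+2=12
L[5]='p': occ=0, LF[5]=C('p')+0=6+0=6
L[6]='Q': occ=0, LF[6]=C('Q')+0=2+0=2
L[7]='$': occ=0, LF[7]=C('$')+0=0+0=0
L[8]='P': occ=0, LF[8]=C('P')+0=1+0=1
L[9]='R': occ=0, LF[9]=C('R')+0=5+0=5
L[10]='Q': occ=1, LF[10]=C('Q')+1=2+1=3
L[11]='Q': occ=2, LF[11]=C('Q')+2=2+2=4
L[12]='q': occ=2, LF[12]=C('q')+2=7+2=9

Answer: 10 7 8 11 12 6 2 0 1 5 3 4 9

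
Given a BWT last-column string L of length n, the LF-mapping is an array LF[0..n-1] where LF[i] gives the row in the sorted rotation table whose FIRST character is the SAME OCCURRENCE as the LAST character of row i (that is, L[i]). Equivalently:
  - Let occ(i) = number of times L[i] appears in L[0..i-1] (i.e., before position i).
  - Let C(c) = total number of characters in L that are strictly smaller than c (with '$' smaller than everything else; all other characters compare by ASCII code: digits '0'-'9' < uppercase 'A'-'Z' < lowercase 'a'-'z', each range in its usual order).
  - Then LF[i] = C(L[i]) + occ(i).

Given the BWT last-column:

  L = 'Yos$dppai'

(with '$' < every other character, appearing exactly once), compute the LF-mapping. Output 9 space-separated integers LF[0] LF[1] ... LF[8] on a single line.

Answer: 1 5 8 0 3 6 7 2 4

Derivation:
Char counts: '$':1, 'Y':1, 'a':1, 'd':1, 'i':1, 'o':1, 'p':2, 's':1
C (first-col start): C('$')=0, C('Y')=1, C('a')=2, C('d')=3, C('i')=4, C('o')=5, C('p')=6, C('s')=8
L[0]='Y': occ=0, LF[0]=C('Y')+0=1+0=1
L[1]='o': occ=0, LF[1]=C('o')+0=5+0=5
L[2]='s': occ=0, LF[2]=C('s')+0=8+0=8
L[3]='$': occ=0, LF[3]=C('$')+0=0+0=0
L[4]='d': occ=0, LF[4]=C('d')+0=3+0=3
L[5]='p': occ=0, LF[5]=C('p')+0=6+0=6
L[6]='p': occ=1, LF[6]=C('p')+1=6+1=7
L[7]='a': occ=0, LF[7]=C('a')+0=2+0=2
L[8]='i': occ=0, LF[8]=C('i')+0=4+0=4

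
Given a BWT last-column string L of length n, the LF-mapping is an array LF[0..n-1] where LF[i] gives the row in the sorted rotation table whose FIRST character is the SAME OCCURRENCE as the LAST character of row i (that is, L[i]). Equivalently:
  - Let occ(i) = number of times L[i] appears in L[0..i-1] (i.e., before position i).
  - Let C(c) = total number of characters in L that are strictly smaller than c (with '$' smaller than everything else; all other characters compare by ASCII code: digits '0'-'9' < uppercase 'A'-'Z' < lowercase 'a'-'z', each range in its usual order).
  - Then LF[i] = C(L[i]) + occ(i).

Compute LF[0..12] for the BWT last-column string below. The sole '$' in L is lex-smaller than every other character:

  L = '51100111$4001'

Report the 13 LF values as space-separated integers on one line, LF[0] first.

Char counts: '$':1, '0':4, '1':6, '4':1, '5':1
C (first-col start): C('$')=0, C('0')=1, C('1')=5, C('4')=11, C('5')=12
L[0]='5': occ=0, LF[0]=C('5')+0=12+0=12
L[1]='1': occ=0, LF[1]=C('1')+0=5+0=5
L[2]='1': occ=1, LF[2]=C('1')+1=5+1=6
L[3]='0': occ=0, LF[3]=C('0')+0=1+0=1
L[4]='0': occ=1, LF[4]=C('0')+1=1+1=2
L[5]='1': occ=2, LF[5]=C('1')+2=5+2=7
L[6]='1': occ=3, LF[6]=C('1')+3=5+3=8
L[7]='1': occ=4, LF[7]=C('1')+4=5+4=9
L[8]='$': occ=0, LF[8]=C('$')+0=0+0=0
L[9]='4': occ=0, LF[9]=C('4')+0=11+0=11
L[10]='0': occ=2, LF[10]=C('0')+2=1+2=3
L[11]='0': occ=3, LF[11]=C('0')+3=1+3=4
L[12]='1': occ=5, LF[12]=C('1')+5=5+5=10

Answer: 12 5 6 1 2 7 8 9 0 11 3 4 10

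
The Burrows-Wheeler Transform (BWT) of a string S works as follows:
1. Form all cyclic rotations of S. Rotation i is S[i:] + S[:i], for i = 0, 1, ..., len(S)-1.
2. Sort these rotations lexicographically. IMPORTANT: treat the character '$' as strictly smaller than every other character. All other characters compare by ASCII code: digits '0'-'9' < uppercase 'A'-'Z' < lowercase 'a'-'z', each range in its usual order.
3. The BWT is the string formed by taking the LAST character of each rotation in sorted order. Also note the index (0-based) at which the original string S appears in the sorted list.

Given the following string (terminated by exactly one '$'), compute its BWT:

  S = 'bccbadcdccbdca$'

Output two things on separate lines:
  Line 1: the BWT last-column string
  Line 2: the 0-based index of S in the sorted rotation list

Answer: acbc$cdccbddbca
4

Derivation:
All 15 rotations (rotation i = S[i:]+S[:i]):
  rot[0] = bccbadcdccbdca$
  rot[1] = ccbadcdccbdca$b
  rot[2] = cbadcdccbdca$bc
  rot[3] = badcdccbdca$bcc
  rot[4] = adcdccbdca$bccb
  rot[5] = dcdccbdca$bccba
  rot[6] = cdccbdca$bccbad
  rot[7] = dccbdca$bccbadc
  rot[8] = ccbdca$bccbadcd
  rot[9] = cbdca$bccbadcdc
  rot[10] = bdca$bccbadcdcc
  rot[11] = dca$bccbadcdccb
  rot[12] = ca$bccbadcdccbd
  rot[13] = a$bccbadcdccbdc
  rot[14] = $bccbadcdccbdca
Sorted (with $ < everything):
  sorted[0] = $bccbadcdccbdca  (last char: 'a')
  sorted[1] = a$bccbadcdccbdc  (last char: 'c')
  sorted[2] = adcdccbdca$bccb  (last char: 'b')
  sorted[3] = badcdccbdca$bcc  (last char: 'c')
  sorted[4] = bccbadcdccbdca$  (last char: '$')
  sorted[5] = bdca$bccbadcdcc  (last char: 'c')
  sorted[6] = ca$bccbadcdccbd  (last char: 'd')
  sorted[7] = cbadcdccbdca$bc  (last char: 'c')
  sorted[8] = cbdca$bccbadcdc  (last char: 'c')
  sorted[9] = ccbadcdccbdca$b  (last char: 'b')
  sorted[10] = ccbdca$bccbadcd  (last char: 'd')
  sorted[11] = cdccbdca$bccbad  (last char: 'd')
  sorted[12] = dca$bccbadcdccb  (last char: 'b')
  sorted[13] = dccbdca$bccbadc  (last char: 'c')
  sorted[14] = dcdccbdca$bccba  (last char: 'a')
Last column: acbc$cdccbddbca
Original string S is at sorted index 4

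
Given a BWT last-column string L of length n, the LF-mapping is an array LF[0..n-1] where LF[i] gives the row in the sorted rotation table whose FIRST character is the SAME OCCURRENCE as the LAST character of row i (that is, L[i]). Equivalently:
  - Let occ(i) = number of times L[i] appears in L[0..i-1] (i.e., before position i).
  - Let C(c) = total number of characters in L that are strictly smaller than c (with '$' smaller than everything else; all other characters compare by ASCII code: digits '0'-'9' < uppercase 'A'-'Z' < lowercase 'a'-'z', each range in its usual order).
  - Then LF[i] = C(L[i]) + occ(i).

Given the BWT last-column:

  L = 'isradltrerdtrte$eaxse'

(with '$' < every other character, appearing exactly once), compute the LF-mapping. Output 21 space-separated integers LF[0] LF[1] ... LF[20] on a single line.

Answer: 9 15 11 1 3 10 17 12 5 13 4 18 14 19 6 0 7 2 20 16 8

Derivation:
Char counts: '$':1, 'a':2, 'd':2, 'e':4, 'i':1, 'l':1, 'r':4, 's':2, 't':3, 'x':1
C (first-col start): C('$')=0, C('a')=1, C('d')=3, C('e')=5, C('i')=9, C('l')=10, C('r')=11, C('s')=15, C('t')=17, C('x')=20
L[0]='i': occ=0, LF[0]=C('i')+0=9+0=9
L[1]='s': occ=0, LF[1]=C('s')+0=15+0=15
L[2]='r': occ=0, LF[2]=C('r')+0=11+0=11
L[3]='a': occ=0, LF[3]=C('a')+0=1+0=1
L[4]='d': occ=0, LF[4]=C('d')+0=3+0=3
L[5]='l': occ=0, LF[5]=C('l')+0=10+0=10
L[6]='t': occ=0, LF[6]=C('t')+0=17+0=17
L[7]='r': occ=1, LF[7]=C('r')+1=11+1=12
L[8]='e': occ=0, LF[8]=C('e')+0=5+0=5
L[9]='r': occ=2, LF[9]=C('r')+2=11+2=13
L[10]='d': occ=1, LF[10]=C('d')+1=3+1=4
L[11]='t': occ=1, LF[11]=C('t')+1=17+1=18
L[12]='r': occ=3, LF[12]=C('r')+3=11+3=14
L[13]='t': occ=2, LF[13]=C('t')+2=17+2=19
L[14]='e': occ=1, LF[14]=C('e')+1=5+1=6
L[15]='$': occ=0, LF[15]=C('$')+0=0+0=0
L[16]='e': occ=2, LF[16]=C('e')+2=5+2=7
L[17]='a': occ=1, LF[17]=C('a')+1=1+1=2
L[18]='x': occ=0, LF[18]=C('x')+0=20+0=20
L[19]='s': occ=1, LF[19]=C('s')+1=15+1=16
L[20]='e': occ=3, LF[20]=C('e')+3=5+3=8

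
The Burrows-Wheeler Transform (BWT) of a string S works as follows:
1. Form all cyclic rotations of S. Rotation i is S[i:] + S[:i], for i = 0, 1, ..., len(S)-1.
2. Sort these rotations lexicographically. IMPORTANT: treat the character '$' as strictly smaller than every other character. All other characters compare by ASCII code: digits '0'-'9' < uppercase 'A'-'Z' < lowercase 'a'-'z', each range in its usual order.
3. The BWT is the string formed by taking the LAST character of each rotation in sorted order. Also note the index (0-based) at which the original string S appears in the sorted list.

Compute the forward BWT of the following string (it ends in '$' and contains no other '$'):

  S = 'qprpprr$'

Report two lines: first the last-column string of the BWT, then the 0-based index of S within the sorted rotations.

Answer: rrqp$rpp
4

Derivation:
All 8 rotations (rotation i = S[i:]+S[:i]):
  rot[0] = qprpprr$
  rot[1] = prpprr$q
  rot[2] = rpprr$qp
  rot[3] = pprr$qpr
  rot[4] = prr$qprp
  rot[5] = rr$qprpp
  rot[6] = r$qprppr
  rot[7] = $qprpprr
Sorted (with $ < everything):
  sorted[0] = $qprpprr  (last char: 'r')
  sorted[1] = pprr$qpr  (last char: 'r')
  sorted[2] = prpprr$q  (last char: 'q')
  sorted[3] = prr$qprp  (last char: 'p')
  sorted[4] = qprpprr$  (last char: '$')
  sorted[5] = r$qprppr  (last char: 'r')
  sorted[6] = rpprr$qp  (last char: 'p')
  sorted[7] = rr$qprpp  (last char: 'p')
Last column: rrqp$rpp
Original string S is at sorted index 4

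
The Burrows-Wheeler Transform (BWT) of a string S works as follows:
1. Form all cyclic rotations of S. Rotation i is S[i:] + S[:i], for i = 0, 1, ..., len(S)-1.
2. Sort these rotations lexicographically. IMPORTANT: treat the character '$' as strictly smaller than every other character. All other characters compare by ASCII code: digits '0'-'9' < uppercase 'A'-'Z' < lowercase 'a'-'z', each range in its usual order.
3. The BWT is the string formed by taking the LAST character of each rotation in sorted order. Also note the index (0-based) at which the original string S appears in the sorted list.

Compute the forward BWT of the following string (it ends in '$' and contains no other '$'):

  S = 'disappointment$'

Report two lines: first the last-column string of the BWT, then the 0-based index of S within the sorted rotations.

All 15 rotations (rotation i = S[i:]+S[:i]):
  rot[0] = disappointment$
  rot[1] = isappointment$d
  rot[2] = sappointment$di
  rot[3] = appointment$dis
  rot[4] = ppointment$disa
  rot[5] = pointment$disap
  rot[6] = ointment$disapp
  rot[7] = intment$disappo
  rot[8] = ntment$disappoi
  rot[9] = tment$disappoin
  rot[10] = ment$disappoint
  rot[11] = ent$disappointm
  rot[12] = nt$disappointme
  rot[13] = t$disappointmen
  rot[14] = $disappointment
Sorted (with $ < everything):
  sorted[0] = $disappointment  (last char: 't')
  sorted[1] = appointment$dis  (last char: 's')
  sorted[2] = disappointment$  (last char: '$')
  sorted[3] = ent$disappointm  (last char: 'm')
  sorted[4] = intment$disappo  (last char: 'o')
  sorted[5] = isappointment$d  (last char: 'd')
  sorted[6] = ment$disappoint  (last char: 't')
  sorted[7] = nt$disappointme  (last char: 'e')
  sorted[8] = ntment$disappoi  (last char: 'i')
  sorted[9] = ointment$disapp  (last char: 'p')
  sorted[10] = pointment$disap  (last char: 'p')
  sorted[11] = ppointment$disa  (last char: 'a')
  sorted[12] = sappointment$di  (last char: 'i')
  sorted[13] = t$disappointmen  (last char: 'n')
  sorted[14] = tment$disappoin  (last char: 'n')
Last column: ts$modteippainn
Original string S is at sorted index 2

Answer: ts$modteippainn
2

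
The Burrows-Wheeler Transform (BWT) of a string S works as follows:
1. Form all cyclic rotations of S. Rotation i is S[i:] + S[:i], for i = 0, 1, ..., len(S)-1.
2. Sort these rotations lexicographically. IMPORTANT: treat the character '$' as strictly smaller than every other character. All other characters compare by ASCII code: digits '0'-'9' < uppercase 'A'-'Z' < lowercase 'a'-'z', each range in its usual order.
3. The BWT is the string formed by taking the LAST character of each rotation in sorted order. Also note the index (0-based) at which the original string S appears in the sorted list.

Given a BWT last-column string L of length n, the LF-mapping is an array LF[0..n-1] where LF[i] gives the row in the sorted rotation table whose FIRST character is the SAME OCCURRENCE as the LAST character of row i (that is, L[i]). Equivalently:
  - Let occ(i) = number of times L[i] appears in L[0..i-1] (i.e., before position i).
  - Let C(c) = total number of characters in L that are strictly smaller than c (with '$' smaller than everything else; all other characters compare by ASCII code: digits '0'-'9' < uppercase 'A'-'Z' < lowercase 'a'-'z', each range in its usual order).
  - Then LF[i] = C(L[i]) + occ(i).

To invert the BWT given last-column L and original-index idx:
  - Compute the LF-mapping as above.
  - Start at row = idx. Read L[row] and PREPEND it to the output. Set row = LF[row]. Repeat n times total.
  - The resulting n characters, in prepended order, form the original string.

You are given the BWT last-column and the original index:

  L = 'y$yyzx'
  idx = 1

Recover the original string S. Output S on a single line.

Answer: xzyyy$

Derivation:
LF mapping: 2 0 3 4 5 1
Walk LF starting at row 1, prepending L[row]:
  step 1: row=1, L[1]='$', prepend. Next row=LF[1]=0
  step 2: row=0, L[0]='y', prepend. Next row=LF[0]=2
  step 3: row=2, L[2]='y', prepend. Next row=LF[2]=3
  step 4: row=3, L[3]='y', prepend. Next row=LF[3]=4
  step 5: row=4, L[4]='z', prepend. Next row=LF[4]=5
  step 6: row=5, L[5]='x', prepend. Next row=LF[5]=1
Reversed output: xzyyy$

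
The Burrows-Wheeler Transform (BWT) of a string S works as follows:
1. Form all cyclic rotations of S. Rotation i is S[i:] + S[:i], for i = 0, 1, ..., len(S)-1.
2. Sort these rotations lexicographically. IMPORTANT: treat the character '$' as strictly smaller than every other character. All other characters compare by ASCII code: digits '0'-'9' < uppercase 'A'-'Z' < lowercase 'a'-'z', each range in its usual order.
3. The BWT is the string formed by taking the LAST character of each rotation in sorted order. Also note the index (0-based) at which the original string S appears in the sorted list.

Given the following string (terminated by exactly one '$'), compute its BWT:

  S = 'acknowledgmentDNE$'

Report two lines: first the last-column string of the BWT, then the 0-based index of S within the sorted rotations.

Answer: EtND$aelmdcwgkenno
4

Derivation:
All 18 rotations (rotation i = S[i:]+S[:i]):
  rot[0] = acknowledgmentDNE$
  rot[1] = cknowledgmentDNE$a
  rot[2] = knowledgmentDNE$ac
  rot[3] = nowledgmentDNE$ack
  rot[4] = owledgmentDNE$ackn
  rot[5] = wledgmentDNE$ackno
  rot[6] = ledgmentDNE$acknow
  rot[7] = edgmentDNE$acknowl
  rot[8] = dgmentDNE$acknowle
  rot[9] = gmentDNE$acknowled
  rot[10] = mentDNE$acknowledg
  rot[11] = entDNE$acknowledgm
  rot[12] = ntDNE$acknowledgme
  rot[13] = tDNE$acknowledgmen
  rot[14] = DNE$acknowledgment
  rot[15] = NE$acknowledgmentD
  rot[16] = E$acknowledgmentDN
  rot[17] = $acknowledgmentDNE
Sorted (with $ < everything):
  sorted[0] = $acknowledgmentDNE  (last char: 'E')
  sorted[1] = DNE$acknowledgment  (last char: 't')
  sorted[2] = E$acknowledgmentDN  (last char: 'N')
  sorted[3] = NE$acknowledgmentD  (last char: 'D')
  sorted[4] = acknowledgmentDNE$  (last char: '$')
  sorted[5] = cknowledgmentDNE$a  (last char: 'a')
  sorted[6] = dgmentDNE$acknowle  (last char: 'e')
  sorted[7] = edgmentDNE$acknowl  (last char: 'l')
  sorted[8] = entDNE$acknowledgm  (last char: 'm')
  sorted[9] = gmentDNE$acknowled  (last char: 'd')
  sorted[10] = knowledgmentDNE$ac  (last char: 'c')
  sorted[11] = ledgmentDNE$acknow  (last char: 'w')
  sorted[12] = mentDNE$acknowledg  (last char: 'g')
  sorted[13] = nowledgmentDNE$ack  (last char: 'k')
  sorted[14] = ntDNE$acknowledgme  (last char: 'e')
  sorted[15] = owledgmentDNE$ackn  (last char: 'n')
  sorted[16] = tDNE$acknowledgmen  (last char: 'n')
  sorted[17] = wledgmentDNE$ackno  (last char: 'o')
Last column: EtND$aelmdcwgkenno
Original string S is at sorted index 4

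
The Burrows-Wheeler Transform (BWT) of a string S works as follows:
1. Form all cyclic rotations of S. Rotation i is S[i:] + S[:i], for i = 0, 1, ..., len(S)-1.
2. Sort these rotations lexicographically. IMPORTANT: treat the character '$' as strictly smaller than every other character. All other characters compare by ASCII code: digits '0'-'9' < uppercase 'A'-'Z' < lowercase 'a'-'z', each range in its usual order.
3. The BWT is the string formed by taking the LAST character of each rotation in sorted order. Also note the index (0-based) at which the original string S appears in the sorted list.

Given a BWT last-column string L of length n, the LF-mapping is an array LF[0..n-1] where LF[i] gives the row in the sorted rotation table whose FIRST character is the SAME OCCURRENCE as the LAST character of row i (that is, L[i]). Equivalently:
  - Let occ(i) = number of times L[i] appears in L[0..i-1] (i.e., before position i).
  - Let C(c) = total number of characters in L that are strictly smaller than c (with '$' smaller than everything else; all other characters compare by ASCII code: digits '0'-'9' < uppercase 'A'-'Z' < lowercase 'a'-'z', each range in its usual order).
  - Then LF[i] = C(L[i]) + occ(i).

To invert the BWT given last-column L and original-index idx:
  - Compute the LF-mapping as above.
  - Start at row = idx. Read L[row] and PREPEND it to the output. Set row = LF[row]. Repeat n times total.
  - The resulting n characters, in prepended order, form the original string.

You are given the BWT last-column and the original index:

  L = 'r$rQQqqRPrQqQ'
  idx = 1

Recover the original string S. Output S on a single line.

Answer: PqRqQrqrQQQr$

Derivation:
LF mapping: 10 0 11 2 3 7 8 6 1 12 4 9 5
Walk LF starting at row 1, prepending L[row]:
  step 1: row=1, L[1]='$', prepend. Next row=LF[1]=0
  step 2: row=0, L[0]='r', prepend. Next row=LF[0]=10
  step 3: row=10, L[10]='Q', prepend. Next row=LF[10]=4
  step 4: row=4, L[4]='Q', prepend. Next row=LF[4]=3
  step 5: row=3, L[3]='Q', prepend. Next row=LF[3]=2
  step 6: row=2, L[2]='r', prepend. Next row=LF[2]=11
  step 7: row=11, L[11]='q', prepend. Next row=LF[11]=9
  step 8: row=9, L[9]='r', prepend. Next row=LF[9]=12
  step 9: row=12, L[12]='Q', prepend. Next row=LF[12]=5
  step 10: row=5, L[5]='q', prepend. Next row=LF[5]=7
  step 11: row=7, L[7]='R', prepend. Next row=LF[7]=6
  step 12: row=6, L[6]='q', prepend. Next row=LF[6]=8
  step 13: row=8, L[8]='P', prepend. Next row=LF[8]=1
Reversed output: PqRqQrqrQQQr$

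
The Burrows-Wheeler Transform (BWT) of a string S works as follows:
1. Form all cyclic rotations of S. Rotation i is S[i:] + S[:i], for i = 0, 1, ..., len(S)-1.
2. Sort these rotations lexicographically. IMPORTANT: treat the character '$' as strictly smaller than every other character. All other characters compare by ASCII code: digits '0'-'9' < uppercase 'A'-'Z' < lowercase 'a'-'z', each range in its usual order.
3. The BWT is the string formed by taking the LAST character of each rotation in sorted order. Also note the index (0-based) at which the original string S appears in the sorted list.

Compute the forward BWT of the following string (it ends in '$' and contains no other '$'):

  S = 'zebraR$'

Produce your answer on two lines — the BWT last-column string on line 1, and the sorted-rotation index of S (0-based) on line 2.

Answer: Rarezb$
6

Derivation:
All 7 rotations (rotation i = S[i:]+S[:i]):
  rot[0] = zebraR$
  rot[1] = ebraR$z
  rot[2] = braR$ze
  rot[3] = raR$zeb
  rot[4] = aR$zebr
  rot[5] = R$zebra
  rot[6] = $zebraR
Sorted (with $ < everything):
  sorted[0] = $zebraR  (last char: 'R')
  sorted[1] = R$zebra  (last char: 'a')
  sorted[2] = aR$zebr  (last char: 'r')
  sorted[3] = braR$ze  (last char: 'e')
  sorted[4] = ebraR$z  (last char: 'z')
  sorted[5] = raR$zeb  (last char: 'b')
  sorted[6] = zebraR$  (last char: '$')
Last column: Rarezb$
Original string S is at sorted index 6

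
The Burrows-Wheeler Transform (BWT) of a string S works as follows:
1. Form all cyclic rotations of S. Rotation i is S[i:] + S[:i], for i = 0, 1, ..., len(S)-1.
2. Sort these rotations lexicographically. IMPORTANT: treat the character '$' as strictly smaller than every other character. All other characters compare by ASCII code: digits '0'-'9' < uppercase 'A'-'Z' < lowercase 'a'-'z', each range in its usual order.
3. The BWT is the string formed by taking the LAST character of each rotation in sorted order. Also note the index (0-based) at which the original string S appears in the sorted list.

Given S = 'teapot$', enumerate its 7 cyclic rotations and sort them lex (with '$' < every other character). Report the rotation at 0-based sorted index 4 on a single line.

All 7 rotations (rotation i = S[i:]+S[:i]):
  rot[0] = teapot$
  rot[1] = eapot$t
  rot[2] = apot$te
  rot[3] = pot$tea
  rot[4] = ot$teap
  rot[5] = t$teapo
  rot[6] = $teapot
Sorted (with $ < everything):
  sorted[0] = $teapot
  sorted[1] = apot$te
  sorted[2] = eapot$t
  sorted[3] = ot$teap
  sorted[4] = pot$tea
  sorted[5] = t$teapo
  sorted[6] = teapot$
sorted[4] = pot$tea

Answer: pot$tea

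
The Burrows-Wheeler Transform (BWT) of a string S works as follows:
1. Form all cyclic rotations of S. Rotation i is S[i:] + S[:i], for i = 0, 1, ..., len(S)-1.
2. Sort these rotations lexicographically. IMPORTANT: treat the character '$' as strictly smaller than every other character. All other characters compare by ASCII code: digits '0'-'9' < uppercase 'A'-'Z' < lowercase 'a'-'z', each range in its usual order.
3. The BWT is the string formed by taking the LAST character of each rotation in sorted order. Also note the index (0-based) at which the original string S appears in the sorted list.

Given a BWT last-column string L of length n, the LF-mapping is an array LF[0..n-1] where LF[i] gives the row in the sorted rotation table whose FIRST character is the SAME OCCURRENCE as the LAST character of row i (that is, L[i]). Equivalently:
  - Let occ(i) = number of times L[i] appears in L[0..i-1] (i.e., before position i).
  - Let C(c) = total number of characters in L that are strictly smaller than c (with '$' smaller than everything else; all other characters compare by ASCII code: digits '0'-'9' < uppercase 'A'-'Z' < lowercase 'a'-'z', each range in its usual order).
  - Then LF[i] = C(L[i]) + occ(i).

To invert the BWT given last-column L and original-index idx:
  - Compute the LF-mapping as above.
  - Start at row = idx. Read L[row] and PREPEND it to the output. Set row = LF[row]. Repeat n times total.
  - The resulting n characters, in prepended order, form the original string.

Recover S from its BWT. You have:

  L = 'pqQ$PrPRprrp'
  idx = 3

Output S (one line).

LF mapping: 5 8 3 0 1 9 2 4 6 10 11 7
Walk LF starting at row 3, prepending L[row]:
  step 1: row=3, L[3]='$', prepend. Next row=LF[3]=0
  step 2: row=0, L[0]='p', prepend. Next row=LF[0]=5
  step 3: row=5, L[5]='r', prepend. Next row=LF[5]=9
  step 4: row=9, L[9]='r', prepend. Next row=LF[9]=10
  step 5: row=10, L[10]='r', prepend. Next row=LF[10]=11
  step 6: row=11, L[11]='p', prepend. Next row=LF[11]=7
  step 7: row=7, L[7]='R', prepend. Next row=LF[7]=4
  step 8: row=4, L[4]='P', prepend. Next row=LF[4]=1
  step 9: row=1, L[1]='q', prepend. Next row=LF[1]=8
  step 10: row=8, L[8]='p', prepend. Next row=LF[8]=6
  step 11: row=6, L[6]='P', prepend. Next row=LF[6]=2
  step 12: row=2, L[2]='Q', prepend. Next row=LF[2]=3
Reversed output: QPpqPRprrrp$

Answer: QPpqPRprrrp$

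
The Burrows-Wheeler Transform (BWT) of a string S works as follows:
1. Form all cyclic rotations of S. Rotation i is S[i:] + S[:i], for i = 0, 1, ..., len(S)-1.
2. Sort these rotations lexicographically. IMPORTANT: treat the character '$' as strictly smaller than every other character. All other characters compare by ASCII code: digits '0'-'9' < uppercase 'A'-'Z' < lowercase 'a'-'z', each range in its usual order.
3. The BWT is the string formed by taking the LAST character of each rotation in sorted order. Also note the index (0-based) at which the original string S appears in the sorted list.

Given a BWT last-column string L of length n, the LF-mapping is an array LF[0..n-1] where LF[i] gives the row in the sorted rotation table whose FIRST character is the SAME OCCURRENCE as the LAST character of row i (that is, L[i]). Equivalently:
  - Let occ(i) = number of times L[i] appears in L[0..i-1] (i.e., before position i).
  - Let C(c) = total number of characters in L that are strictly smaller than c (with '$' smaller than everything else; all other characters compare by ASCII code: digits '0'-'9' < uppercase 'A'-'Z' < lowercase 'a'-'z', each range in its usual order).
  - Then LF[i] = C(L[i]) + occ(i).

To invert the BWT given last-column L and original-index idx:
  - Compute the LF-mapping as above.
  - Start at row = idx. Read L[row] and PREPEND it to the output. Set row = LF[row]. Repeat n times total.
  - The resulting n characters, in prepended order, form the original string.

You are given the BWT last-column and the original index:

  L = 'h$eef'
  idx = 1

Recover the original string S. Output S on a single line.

Answer: eefh$

Derivation:
LF mapping: 4 0 1 2 3
Walk LF starting at row 1, prepending L[row]:
  step 1: row=1, L[1]='$', prepend. Next row=LF[1]=0
  step 2: row=0, L[0]='h', prepend. Next row=LF[0]=4
  step 3: row=4, L[4]='f', prepend. Next row=LF[4]=3
  step 4: row=3, L[3]='e', prepend. Next row=LF[3]=2
  step 5: row=2, L[2]='e', prepend. Next row=LF[2]=1
Reversed output: eefh$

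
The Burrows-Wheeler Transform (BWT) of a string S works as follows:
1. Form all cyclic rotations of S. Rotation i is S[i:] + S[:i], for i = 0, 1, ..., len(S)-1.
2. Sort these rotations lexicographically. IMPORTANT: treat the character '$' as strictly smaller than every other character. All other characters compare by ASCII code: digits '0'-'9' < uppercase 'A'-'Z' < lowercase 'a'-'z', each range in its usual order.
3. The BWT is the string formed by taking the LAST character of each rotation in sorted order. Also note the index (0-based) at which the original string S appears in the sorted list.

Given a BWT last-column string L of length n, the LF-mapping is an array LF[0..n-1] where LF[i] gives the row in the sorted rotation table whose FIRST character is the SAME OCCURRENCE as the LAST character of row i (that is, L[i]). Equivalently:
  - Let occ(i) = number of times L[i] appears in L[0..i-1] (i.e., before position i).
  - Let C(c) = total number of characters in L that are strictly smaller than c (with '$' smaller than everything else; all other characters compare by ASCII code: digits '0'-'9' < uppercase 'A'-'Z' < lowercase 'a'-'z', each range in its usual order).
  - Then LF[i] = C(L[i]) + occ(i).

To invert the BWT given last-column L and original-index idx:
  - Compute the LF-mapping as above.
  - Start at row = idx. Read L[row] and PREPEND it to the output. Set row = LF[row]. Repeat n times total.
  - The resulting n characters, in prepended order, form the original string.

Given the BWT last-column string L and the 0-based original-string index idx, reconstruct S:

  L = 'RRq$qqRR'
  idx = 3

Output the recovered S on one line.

LF mapping: 1 2 5 0 6 7 3 4
Walk LF starting at row 3, prepending L[row]:
  step 1: row=3, L[3]='$', prepend. Next row=LF[3]=0
  step 2: row=0, L[0]='R', prepend. Next row=LF[0]=1
  step 3: row=1, L[1]='R', prepend. Next row=LF[1]=2
  step 4: row=2, L[2]='q', prepend. Next row=LF[2]=5
  step 5: row=5, L[5]='q', prepend. Next row=LF[5]=7
  step 6: row=7, L[7]='R', prepend. Next row=LF[7]=4
  step 7: row=4, L[4]='q', prepend. Next row=LF[4]=6
  step 8: row=6, L[6]='R', prepend. Next row=LF[6]=3
Reversed output: RqRqqRR$

Answer: RqRqqRR$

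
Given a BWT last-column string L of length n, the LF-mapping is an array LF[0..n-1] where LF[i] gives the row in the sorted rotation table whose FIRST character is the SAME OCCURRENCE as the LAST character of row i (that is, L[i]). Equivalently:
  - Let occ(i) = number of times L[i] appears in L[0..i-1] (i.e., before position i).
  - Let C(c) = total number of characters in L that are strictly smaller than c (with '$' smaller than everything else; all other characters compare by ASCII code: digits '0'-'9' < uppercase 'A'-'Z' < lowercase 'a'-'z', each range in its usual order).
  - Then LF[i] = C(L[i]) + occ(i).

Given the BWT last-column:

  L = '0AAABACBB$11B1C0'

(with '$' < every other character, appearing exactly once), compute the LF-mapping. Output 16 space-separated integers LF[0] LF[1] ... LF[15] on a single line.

Answer: 1 6 7 8 10 9 14 11 12 0 3 4 13 5 15 2

Derivation:
Char counts: '$':1, '0':2, '1':3, 'A':4, 'B':4, 'C':2
C (first-col start): C('$')=0, C('0')=1, C('1')=3, C('A')=6, C('B')=10, C('C')=14
L[0]='0': occ=0, LF[0]=C('0')+0=1+0=1
L[1]='A': occ=0, LF[1]=C('A')+0=6+0=6
L[2]='A': occ=1, LF[2]=C('A')+1=6+1=7
L[3]='A': occ=2, LF[3]=C('A')+2=6+2=8
L[4]='B': occ=0, LF[4]=C('B')+0=10+0=10
L[5]='A': occ=3, LF[5]=C('A')+3=6+3=9
L[6]='C': occ=0, LF[6]=C('C')+0=14+0=14
L[7]='B': occ=1, LF[7]=C('B')+1=10+1=11
L[8]='B': occ=2, LF[8]=C('B')+2=10+2=12
L[9]='$': occ=0, LF[9]=C('$')+0=0+0=0
L[10]='1': occ=0, LF[10]=C('1')+0=3+0=3
L[11]='1': occ=1, LF[11]=C('1')+1=3+1=4
L[12]='B': occ=3, LF[12]=C('B')+3=10+3=13
L[13]='1': occ=2, LF[13]=C('1')+2=3+2=5
L[14]='C': occ=1, LF[14]=C('C')+1=14+1=15
L[15]='0': occ=1, LF[15]=C('0')+1=1+1=2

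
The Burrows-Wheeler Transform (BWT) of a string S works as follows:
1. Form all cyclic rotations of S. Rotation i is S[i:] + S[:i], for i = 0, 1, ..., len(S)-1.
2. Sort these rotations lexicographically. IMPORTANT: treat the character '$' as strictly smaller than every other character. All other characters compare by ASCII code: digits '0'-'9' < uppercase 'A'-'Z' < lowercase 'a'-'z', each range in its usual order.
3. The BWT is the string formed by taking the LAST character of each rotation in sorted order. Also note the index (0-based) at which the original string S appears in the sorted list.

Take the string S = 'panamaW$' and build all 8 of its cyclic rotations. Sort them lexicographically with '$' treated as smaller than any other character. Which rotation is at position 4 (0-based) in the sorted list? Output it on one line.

Answer: anamaW$p

Derivation:
All 8 rotations (rotation i = S[i:]+S[:i]):
  rot[0] = panamaW$
  rot[1] = anamaW$p
  rot[2] = namaW$pa
  rot[3] = amaW$pan
  rot[4] = maW$pana
  rot[5] = aW$panam
  rot[6] = W$panama
  rot[7] = $panamaW
Sorted (with $ < everything):
  sorted[0] = $panamaW
  sorted[1] = W$panama
  sorted[2] = aW$panam
  sorted[3] = amaW$pan
  sorted[4] = anamaW$p
  sorted[5] = maW$pana
  sorted[6] = namaW$pa
  sorted[7] = panamaW$
sorted[4] = anamaW$p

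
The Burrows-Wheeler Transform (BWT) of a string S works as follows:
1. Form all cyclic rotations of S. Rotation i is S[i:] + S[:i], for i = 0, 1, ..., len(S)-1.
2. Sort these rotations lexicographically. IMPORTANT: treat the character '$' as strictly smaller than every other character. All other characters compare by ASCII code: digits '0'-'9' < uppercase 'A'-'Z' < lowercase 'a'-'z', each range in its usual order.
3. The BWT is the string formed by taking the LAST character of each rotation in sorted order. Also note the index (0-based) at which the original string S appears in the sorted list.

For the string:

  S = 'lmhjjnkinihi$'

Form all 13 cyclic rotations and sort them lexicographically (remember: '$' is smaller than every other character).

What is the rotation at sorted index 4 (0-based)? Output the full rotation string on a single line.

Answer: ihi$lmhjjnkin

Derivation:
All 13 rotations (rotation i = S[i:]+S[:i]):
  rot[0] = lmhjjnkinihi$
  rot[1] = mhjjnkinihi$l
  rot[2] = hjjnkinihi$lm
  rot[3] = jjnkinihi$lmh
  rot[4] = jnkinihi$lmhj
  rot[5] = nkinihi$lmhjj
  rot[6] = kinihi$lmhjjn
  rot[7] = inihi$lmhjjnk
  rot[8] = nihi$lmhjjnki
  rot[9] = ihi$lmhjjnkin
  rot[10] = hi$lmhjjnkini
  rot[11] = i$lmhjjnkinih
  rot[12] = $lmhjjnkinihi
Sorted (with $ < everything):
  sorted[0] = $lmhjjnkinihi
  sorted[1] = hi$lmhjjnkini
  sorted[2] = hjjnkinihi$lm
  sorted[3] = i$lmhjjnkinih
  sorted[4] = ihi$lmhjjnkin
  sorted[5] = inihi$lmhjjnk
  sorted[6] = jjnkinihi$lmh
  sorted[7] = jnkinihi$lmhj
  sorted[8] = kinihi$lmhjjn
  sorted[9] = lmhjjnkinihi$
  sorted[10] = mhjjnkinihi$l
  sorted[11] = nihi$lmhjjnki
  sorted[12] = nkinihi$lmhjj
sorted[4] = ihi$lmhjjnkin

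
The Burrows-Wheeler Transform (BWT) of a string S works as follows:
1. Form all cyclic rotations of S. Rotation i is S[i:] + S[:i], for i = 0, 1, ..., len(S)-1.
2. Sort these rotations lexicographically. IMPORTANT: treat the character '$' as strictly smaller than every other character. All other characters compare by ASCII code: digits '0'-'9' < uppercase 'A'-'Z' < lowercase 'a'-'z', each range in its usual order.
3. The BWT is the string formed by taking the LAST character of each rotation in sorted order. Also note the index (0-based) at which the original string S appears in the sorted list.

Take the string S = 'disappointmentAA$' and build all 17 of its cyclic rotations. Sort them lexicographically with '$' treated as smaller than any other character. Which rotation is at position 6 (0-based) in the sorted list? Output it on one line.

All 17 rotations (rotation i = S[i:]+S[:i]):
  rot[0] = disappointmentAA$
  rot[1] = isappointmentAA$d
  rot[2] = sappointmentAA$di
  rot[3] = appointmentAA$dis
  rot[4] = ppointmentAA$disa
  rot[5] = pointmentAA$disap
  rot[6] = ointmentAA$disapp
  rot[7] = intmentAA$disappo
  rot[8] = ntmentAA$disappoi
  rot[9] = tmentAA$disappoin
  rot[10] = mentAA$disappoint
  rot[11] = entAA$disappointm
  rot[12] = ntAA$disappointme
  rot[13] = tAA$disappointmen
  rot[14] = AA$disappointment
  rot[15] = A$disappointmentA
  rot[16] = $disappointmentAA
Sorted (with $ < everything):
  sorted[0] = $disappointmentAA
  sorted[1] = A$disappointmentA
  sorted[2] = AA$disappointment
  sorted[3] = appointmentAA$dis
  sorted[4] = disappointmentAA$
  sorted[5] = entAA$disappointm
  sorted[6] = intmentAA$disappo
  sorted[7] = isappointmentAA$d
  sorted[8] = mentAA$disappoint
  sorted[9] = ntAA$disappointme
  sorted[10] = ntmentAA$disappoi
  sorted[11] = ointmentAA$disapp
  sorted[12] = pointmentAA$disap
  sorted[13] = ppointmentAA$disa
  sorted[14] = sappointmentAA$di
  sorted[15] = tAA$disappointmen
  sorted[16] = tmentAA$disappoin
sorted[6] = intmentAA$disappo

Answer: intmentAA$disappo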